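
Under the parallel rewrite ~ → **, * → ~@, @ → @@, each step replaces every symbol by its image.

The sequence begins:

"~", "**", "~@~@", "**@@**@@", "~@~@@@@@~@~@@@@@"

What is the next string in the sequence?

**@@**@@@@@@@@@@**@@**@@@@@@@@@@

φ(~@~@@@@@~@~@@@@@) expands symbol-by-symbol to ** @@ ** @@ @@ @@ @@ @@ ** @@ ** @@ @@ @@ @@ @@; joining the 16 pieces gives the next term.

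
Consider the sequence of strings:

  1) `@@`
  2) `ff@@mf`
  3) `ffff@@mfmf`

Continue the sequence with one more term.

ffffff@@mfmfmf

Every step adds ff to the front and mf to the end of the previous string.
One more step from ffff@@mfmf gives the answer.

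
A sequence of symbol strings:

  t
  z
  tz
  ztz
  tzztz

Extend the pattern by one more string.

ztztzztz

Each term (from the third on) is the two preceding terms concatenated in order: term 3 = t·z = tz.
So term 6 is ztz·tzztz.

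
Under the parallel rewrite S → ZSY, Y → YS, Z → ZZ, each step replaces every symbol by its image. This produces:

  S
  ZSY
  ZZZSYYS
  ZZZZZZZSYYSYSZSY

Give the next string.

ZZZZZZZZZZZZZZZSYYSYSZSYYSZSYZZZSYYS

φ(ZZZZZZZSYYSYSZSY) expands symbol-by-symbol to ZZ ZZ ZZ ZZ ZZ ZZ ZZ ZSY YS YS ZSY YS ZSY ZZ ZSY YS; joining the 16 pieces gives the next term.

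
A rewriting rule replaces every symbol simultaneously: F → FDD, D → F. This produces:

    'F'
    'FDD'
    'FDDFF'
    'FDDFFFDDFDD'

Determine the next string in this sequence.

FDDFFFDDFDDFDDFFFDDFF

Rewriting each symbol of FDDFFFDDFDD: F→FDD, D→F, D→F, F→FDD, F→FDD, F→FDD, D→F, D→F, F→FDD, D→F, D→F, which concatenates to FDD F F FDD FDD FDD F F FDD F F.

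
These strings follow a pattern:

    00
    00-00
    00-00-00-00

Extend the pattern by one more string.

00-00-00-00-00-00-00-00

Every step duplicates the string with '-' between the halves.
So the next term is two copies of 00-00-00-00 with '-' between the halves.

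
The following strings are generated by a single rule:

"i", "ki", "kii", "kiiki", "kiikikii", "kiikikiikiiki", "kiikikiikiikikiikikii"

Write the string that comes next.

kiikikiikiikikiikikiikiikikiikiiki

Each term (from the third on) is the previous term followed by the one before it: term 3 = ki·i = kii.
The next term joins kiikikiikiikikiikikii and kiikikiikiiki.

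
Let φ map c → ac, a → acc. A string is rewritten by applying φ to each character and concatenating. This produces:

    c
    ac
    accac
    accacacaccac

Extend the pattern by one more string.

accacacaccacaccacaccacacaccac

Rewriting each symbol of accacacaccac: a→acc, c→ac, c→ac, a→acc, c→ac, a→acc, c→ac, a→acc, c→ac, c→ac, a→acc, c→ac, which concatenates to acc ac ac acc ac acc ac acc ac ac acc ac.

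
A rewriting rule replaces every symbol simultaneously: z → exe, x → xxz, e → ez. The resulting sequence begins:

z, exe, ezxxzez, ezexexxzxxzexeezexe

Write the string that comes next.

φ(ezexexxzxxzexeezexe) expands symbol-by-symbol to ez exe ez xxz ez xxz xxz exe xxz xxz exe ez xxz ez ez exe ez xxz ez; joining the 19 pieces gives the next term.

ezexeezxxzezxxzxxzexexxzxxzexeezxxzezezexeezxxzez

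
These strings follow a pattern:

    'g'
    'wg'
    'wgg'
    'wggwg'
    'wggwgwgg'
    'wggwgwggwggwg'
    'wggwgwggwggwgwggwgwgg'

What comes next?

wggwgwggwggwgwggwgwggwggwgwggwggwg

This is a Fibonacci-style word recurrence s(k) = s(k−1)·s(k−2): e.g. wg·g = wgg.
Continuing: wggwgwggwggwgwggwgwgg · wggwgwggwggwg gives term 8.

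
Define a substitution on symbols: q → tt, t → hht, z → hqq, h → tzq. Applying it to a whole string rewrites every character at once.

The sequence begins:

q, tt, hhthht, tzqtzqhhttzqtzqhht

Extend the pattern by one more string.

hhthqqtthhthqqtttzqtzqhhthhthqqtthhthqqtttzqtzqhht

Applying the rule to each of the 18 symbols of tzqtzqhhttzqtzqhht gives the pieces hht hqq tt hht hqq tt tzq tzq hht hht hqq tt hht hqq tt tzq tzq hht, which concatenate to the answer.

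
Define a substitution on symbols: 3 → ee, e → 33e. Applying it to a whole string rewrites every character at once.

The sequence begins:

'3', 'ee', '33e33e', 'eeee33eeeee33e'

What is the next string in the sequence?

33e33e33e33eeeee33e33e33e33e33eeeee33e

φ(eeee33eeeee33e) expands symbol-by-symbol to 33e 33e 33e 33e ee ee 33e 33e 33e 33e 33e ee ee 33e; joining the 14 pieces gives the next term.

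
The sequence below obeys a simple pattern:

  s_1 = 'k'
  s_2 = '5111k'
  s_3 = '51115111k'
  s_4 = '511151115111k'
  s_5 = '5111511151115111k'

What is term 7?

511151115111511151115111k

Every step adds 5111 at the front: s(k+1) = 5111·s(k).
From 5111511151115111k, 2 further steps: 5111511151115111k → 51115111511151115111k → (answer).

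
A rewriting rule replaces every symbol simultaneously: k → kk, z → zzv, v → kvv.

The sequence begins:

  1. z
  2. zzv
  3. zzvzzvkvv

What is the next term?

zzvzzvkvvzzvzzvkvvkkkvvkvv

Apply φ to zzvzzvkvv symbol by symbol: z→zzv, z→zzv, v→kvv, z→zzv, z→zzv, v→kvv, k→kk, v→kvv, v→kvv; joined: zzv zzv kvv zzv zzv kvv kk kvv kvv.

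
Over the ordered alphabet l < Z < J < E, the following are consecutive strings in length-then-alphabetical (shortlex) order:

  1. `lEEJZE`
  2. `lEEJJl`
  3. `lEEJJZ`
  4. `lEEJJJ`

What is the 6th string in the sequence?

lEEJEl

Advancing 2 positions from lEEJJJ through lEEJJJ → lEEJJE reaches term 6.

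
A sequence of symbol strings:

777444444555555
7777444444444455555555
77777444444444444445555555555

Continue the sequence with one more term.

Each string has the form 7^{n+1} 4^{4n-2} 5^{2n+2}, where the shown terms are n = 2, 3, 4.
For the next term, n = 5, so the run lengths are 6, 18, 12.

777777444444444444444444555555555555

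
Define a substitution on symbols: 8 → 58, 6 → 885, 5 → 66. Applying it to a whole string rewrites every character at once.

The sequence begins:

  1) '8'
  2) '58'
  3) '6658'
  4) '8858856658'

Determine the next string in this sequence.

Apply φ to 8858856658 symbol by symbol: 8→58, 8→58, 5→66, 8→58, 8→58, 5→66, 6→885, 6→885, 5→66, 8→58; joined: 58 58 66 58 58 66 885 885 66 58.

5858665858668858856658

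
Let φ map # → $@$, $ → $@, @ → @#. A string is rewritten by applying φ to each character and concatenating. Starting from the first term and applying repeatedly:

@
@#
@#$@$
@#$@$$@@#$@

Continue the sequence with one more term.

Rewriting each symbol of @#$@$$@@#$@: @→@#, #→$@$, $→$@, @→@#, $→$@, $→$@, @→@#, @→@#, #→$@$, $→$@, @→@#, which concatenates to @# $@$ $@ @# $@ $@ @# @# $@$ $@ @#.

@#$@$$@@#$@$@@#@#$@$$@@#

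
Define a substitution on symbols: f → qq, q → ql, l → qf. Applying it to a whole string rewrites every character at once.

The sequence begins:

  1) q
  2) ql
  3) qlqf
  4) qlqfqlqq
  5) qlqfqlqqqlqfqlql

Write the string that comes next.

qlqfqlqqqlqfqlqlqlqfqlqqqlqfqlqf

φ(qlqfqlqqqlqfqlql) expands symbol-by-symbol to ql qf ql qq ql qf ql ql ql qf ql qq ql qf ql qf; joining the 16 pieces gives the next term.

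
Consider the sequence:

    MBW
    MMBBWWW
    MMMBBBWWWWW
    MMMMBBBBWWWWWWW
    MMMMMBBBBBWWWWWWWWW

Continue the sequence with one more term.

Each string has the form M^{n} B^{n} W^{2n-1} (n = 1, 2, …).
For the next term, n = 6, so the run lengths are 6, 6, 11.

MMMMMMBBBBBBWWWWWWWWWWW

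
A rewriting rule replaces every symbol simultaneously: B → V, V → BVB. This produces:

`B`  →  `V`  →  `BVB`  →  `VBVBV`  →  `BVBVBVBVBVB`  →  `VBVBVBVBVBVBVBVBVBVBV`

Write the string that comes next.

Rewriting the 21 symbols of VBVBVBVBVBVBVBVBVBVBV one by one yields BVB V BVB V BVB V BVB V BVB V BVB V BVB V BVB V BVB V BVB V BVB; concatenated:

BVBVBVBVBVBVBVBVBVBVBVBVBVBVBVBVBVBVBVBVBVB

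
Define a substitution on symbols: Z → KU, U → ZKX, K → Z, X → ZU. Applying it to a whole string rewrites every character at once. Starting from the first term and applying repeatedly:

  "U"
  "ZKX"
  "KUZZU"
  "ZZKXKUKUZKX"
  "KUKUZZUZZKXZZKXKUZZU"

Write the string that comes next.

Rewriting the 20 symbols of KUKUZZUZZKXZZKXKUZZU one by one yields Z ZKX Z ZKX KU KU ZKX KU KU Z ZU KU KU Z ZU Z ZKX KU KU ZKX; concatenated:

ZZKXZZKXKUKUZKXKUKUZZUKUKUZZUZZKXKUKUZKX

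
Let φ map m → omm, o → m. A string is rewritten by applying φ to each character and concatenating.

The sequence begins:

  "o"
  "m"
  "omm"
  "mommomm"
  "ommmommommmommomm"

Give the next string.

mommommommmommommmommommommmommommmommomm

Applying the rule to each of the 17 symbols of ommmommommmommomm gives the pieces m omm omm omm m omm omm m omm omm omm m omm omm m omm omm, which concatenate to the answer.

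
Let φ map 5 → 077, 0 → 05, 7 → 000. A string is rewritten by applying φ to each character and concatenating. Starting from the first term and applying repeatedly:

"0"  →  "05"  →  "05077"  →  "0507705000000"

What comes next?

Rewriting the 13 symbols of 0507705000000 one by one yields 05 077 05 000 000 05 077 05 05 05 05 05 05; concatenated:

050770500000005077050505050505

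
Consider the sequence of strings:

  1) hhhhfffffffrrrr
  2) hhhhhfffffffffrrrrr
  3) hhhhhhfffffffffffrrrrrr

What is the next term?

hhhhhhhfffffffffffffrrrrrrr

Term n consists of n+1 h's, followed by 2n+1 f's, followed by n+1 r's, where the shown terms are n = 3, 4, 5.
At n = 6 the blocks have lengths 7, 13, 7.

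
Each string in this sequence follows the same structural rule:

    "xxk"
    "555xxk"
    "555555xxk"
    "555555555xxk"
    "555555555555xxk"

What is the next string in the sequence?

Each term is the previous one with 555 prepended.
One more step from 555555555555xxk gives the answer.

555555555555555xxk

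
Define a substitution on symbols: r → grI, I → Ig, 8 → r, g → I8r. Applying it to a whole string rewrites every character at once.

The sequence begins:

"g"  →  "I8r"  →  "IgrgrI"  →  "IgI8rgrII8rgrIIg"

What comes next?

Replace each of the 16 characters of IgI8rgrII8rgrIIg in place — Ig I8r Ig r grI I8r grI Ig Ig r grI I8r grI Ig Ig I8r — and concatenate.

IgI8rIgrgrII8rgrIIgIgrgrII8rgrIIgIgI8r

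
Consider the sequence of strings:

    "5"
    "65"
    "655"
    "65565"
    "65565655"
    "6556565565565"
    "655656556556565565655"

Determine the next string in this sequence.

6556565565565655656556556565565565

This is a Fibonacci-style word recurrence s(k) = s(k−1)·s(k−2): e.g. 65·5 = 655.
Continuing: 655656556556565565655 · 6556565565565 gives term 8.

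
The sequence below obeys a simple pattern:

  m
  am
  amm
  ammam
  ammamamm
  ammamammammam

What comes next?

ammamammammamammamamm

This is a Fibonacci-style word recurrence s(k) = s(k−1)·s(k−2): e.g. am·m = amm.
The next term joins ammamammammam and ammamamm.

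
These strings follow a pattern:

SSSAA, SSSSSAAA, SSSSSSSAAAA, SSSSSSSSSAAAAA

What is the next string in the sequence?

Term n consists of 2n-1 S's, followed by n A's, where the shown terms are n = 2, 3, 4, 5.
At n = 6 the blocks have lengths 11, 6.

SSSSSSSSSSSAAAAAA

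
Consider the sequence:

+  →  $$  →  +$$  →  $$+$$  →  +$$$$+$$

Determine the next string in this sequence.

$$+$$+$$$$+$$

Each term (from the third on) is the two preceding terms concatenated in order: term 3 = +·$$ = +$$.
So term 6 is $$+$$·+$$$$+$$.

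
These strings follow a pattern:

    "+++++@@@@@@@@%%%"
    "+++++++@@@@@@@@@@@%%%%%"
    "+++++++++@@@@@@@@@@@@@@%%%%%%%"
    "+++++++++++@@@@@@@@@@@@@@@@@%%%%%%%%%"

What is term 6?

Each string has the form +^{2n+1} @^{3n+2} %^{2n-1}, where the shown terms are n = 2, 3, 4, 5.
At n = 7 the blocks have lengths 15, 23, 13.

+++++++++++++++@@@@@@@@@@@@@@@@@@@@@@@%%%%%%%%%%%%%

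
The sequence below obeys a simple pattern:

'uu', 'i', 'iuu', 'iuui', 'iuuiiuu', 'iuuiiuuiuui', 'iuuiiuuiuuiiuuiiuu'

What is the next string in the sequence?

iuuiiuuiuuiiuuiiuuiuuiiuuiuui

This is a Fibonacci-style word recurrence s(k) = s(k−1)·s(k−2): e.g. i·uu = iuu.
Continuing: iuuiiuuiuuiiuuiiuu · iuuiiuuiuui gives term 8.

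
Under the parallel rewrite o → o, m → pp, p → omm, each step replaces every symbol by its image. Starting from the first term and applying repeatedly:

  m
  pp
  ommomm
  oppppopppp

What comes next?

oommommommommoommommommomm

Apply φ to oppppopppp symbol by symbol: o→o, p→omm, p→omm, p→omm, p→omm, o→o, p→omm, p→omm, p→omm, p→omm; joined: o omm omm omm omm o omm omm omm omm.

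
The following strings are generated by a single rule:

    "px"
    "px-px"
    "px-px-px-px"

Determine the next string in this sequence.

px-px-px-px-px-px-px-px

s(k+1) = s(k)·-·s(k) — each term doubles the last with '-' between the halves.
One more doubling of px-px-px-px gives the answer.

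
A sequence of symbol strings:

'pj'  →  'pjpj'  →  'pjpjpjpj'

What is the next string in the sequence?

s(k+1) = s(k)·s(k) — each term doubles the last.
Doubling pjpjpjpj:

pjpjpjpjpjpjpjpj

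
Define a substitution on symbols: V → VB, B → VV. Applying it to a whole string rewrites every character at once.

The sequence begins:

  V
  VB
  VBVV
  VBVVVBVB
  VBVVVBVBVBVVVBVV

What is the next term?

φ(VBVVVBVBVBVVVBVV) expands symbol-by-symbol to VB VV VB VB VB VV VB VV VB VV VB VB VB VV VB VB; joining the 16 pieces gives the next term.

VBVVVBVBVBVVVBVVVBVVVBVBVBVVVBVB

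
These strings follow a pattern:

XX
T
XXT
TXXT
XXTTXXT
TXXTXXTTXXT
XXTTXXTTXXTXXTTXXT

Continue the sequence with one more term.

TXXTXXTTXXTXXTTXXTTXXTXXTTXXT

Each term (from the third on) is the two preceding terms concatenated in order: term 3 = XX·T = XXT.
The next term joins TXXTXXTTXXT and XXTTXXTTXXTXXTTXXT.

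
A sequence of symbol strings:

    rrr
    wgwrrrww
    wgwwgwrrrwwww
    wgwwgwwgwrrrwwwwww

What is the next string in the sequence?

Each term wraps the previous one in wgw on the left and ww on the right.
Applying this once more to wgwwgwwgwrrrwwwwww:

wgwwgwwgwwgwrrrwwwwwwww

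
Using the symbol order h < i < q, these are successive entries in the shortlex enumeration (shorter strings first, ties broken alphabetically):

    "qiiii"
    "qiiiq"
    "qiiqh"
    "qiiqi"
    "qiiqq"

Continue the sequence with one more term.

qiqhh

Find the rightmost character of qiiqq below q, bump it to the next letter, and reset everything to its right to h.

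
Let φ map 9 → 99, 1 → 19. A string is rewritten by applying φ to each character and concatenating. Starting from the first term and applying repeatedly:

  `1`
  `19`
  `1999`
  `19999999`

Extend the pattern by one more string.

Apply φ to 19999999 symbol by symbol: 1→19, 9→99, 9→99, 9→99, 9→99, 9→99, 9→99, 9→99; joined: 19 99 99 99 99 99 99 99.

1999999999999999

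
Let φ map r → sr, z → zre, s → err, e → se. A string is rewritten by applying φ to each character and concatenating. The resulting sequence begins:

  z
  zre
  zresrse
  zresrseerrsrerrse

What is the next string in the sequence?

Rewriting the 17 symbols of zresrseerrsrerrse one by one yields zre sr se err sr err se se sr sr err sr se sr sr err se; concatenated:

zresrseerrsrerrsesesrsrerrsrsesrsrerrse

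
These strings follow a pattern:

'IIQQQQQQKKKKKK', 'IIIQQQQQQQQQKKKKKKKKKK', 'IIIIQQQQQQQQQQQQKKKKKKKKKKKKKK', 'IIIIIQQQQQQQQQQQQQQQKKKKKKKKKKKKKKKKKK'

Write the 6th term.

IIIIIIIQQQQQQQQQQQQQQQQQQQQQKKKKKKKKKKKKKKKKKKKKKKKKKK

Reading off run lengths: I runs 2, 3, 4, 5; Q runs 6, 9, 12, 15; K runs 6, 10, 14, 18 — each is linear in n, where the shown terms are n = 2, 3, 4, 5.
Setting n = 7 gives 7, 21, 26 characters in each block.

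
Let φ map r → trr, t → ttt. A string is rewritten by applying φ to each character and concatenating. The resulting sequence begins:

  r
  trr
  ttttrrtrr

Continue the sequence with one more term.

tttttttttttttrrtrrttttrrtrr

Apply φ to ttttrrtrr symbol by symbol: t→ttt, t→ttt, t→ttt, t→ttt, r→trr, r→trr, t→ttt, r→trr, r→trr; joined: ttt ttt ttt ttt trr trr ttt trr trr.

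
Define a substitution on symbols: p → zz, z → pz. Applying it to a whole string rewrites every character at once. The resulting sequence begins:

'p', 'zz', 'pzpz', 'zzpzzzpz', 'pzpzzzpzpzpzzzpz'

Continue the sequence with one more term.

zzpzzzpzpzpzzzpzzzpzzzpzpzpzzzpz

φ(pzpzzzpzpzpzzzpz) expands symbol-by-symbol to zz pz zz pz pz pz zz pz zz pz zz pz pz pz zz pz; joining the 16 pieces gives the next term.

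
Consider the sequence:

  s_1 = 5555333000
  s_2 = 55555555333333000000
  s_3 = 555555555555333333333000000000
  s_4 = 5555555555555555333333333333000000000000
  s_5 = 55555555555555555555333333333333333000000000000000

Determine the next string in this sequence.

555555555555555555555555333333333333333333000000000000000000

The n-th term is 4n 5's then 3n 3's then 3n 0's (n = 1, 2, …).
At n = 6 the blocks have lengths 24, 18, 18.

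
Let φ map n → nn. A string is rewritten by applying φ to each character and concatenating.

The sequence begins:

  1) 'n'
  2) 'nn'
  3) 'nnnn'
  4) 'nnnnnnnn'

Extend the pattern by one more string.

Expanding nnnnnnnn: n→nn, n→nn, n→nn, n→nn, n→nn, n→nn, n→nn, n→nn. Concatenated: nn nn nn nn nn nn nn nn.

nnnnnnnnnnnnnnnn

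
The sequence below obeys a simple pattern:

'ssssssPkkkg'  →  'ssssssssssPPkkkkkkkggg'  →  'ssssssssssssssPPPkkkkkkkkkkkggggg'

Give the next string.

ssssssssssssssssssPPPPkkkkkkkkkkkkkkkggggggg

Term n consists of 4n+2 s's, followed by n P's, followed by 4n-1 k's, followed by 2n-1 g's (n = 1, 2, …).
Setting n = 4 gives 18, 4, 15, 7 characters in each block.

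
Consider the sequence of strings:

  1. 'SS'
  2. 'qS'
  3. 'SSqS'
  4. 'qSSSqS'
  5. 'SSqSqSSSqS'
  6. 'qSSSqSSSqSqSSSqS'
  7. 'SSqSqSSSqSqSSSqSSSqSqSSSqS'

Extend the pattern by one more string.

This is a Fibonacci-style word recurrence s(k) = s(k−2)·s(k−1): e.g. SS·qS = SSqS.
The next term joins qSSSqSSSqSqSSSqS and SSqSqSSSqSqSSSqSSSqSqSSSqS.

qSSSqSSSqSqSSSqSSSqSqSSSqSqSSSqSSSqSqSSSqS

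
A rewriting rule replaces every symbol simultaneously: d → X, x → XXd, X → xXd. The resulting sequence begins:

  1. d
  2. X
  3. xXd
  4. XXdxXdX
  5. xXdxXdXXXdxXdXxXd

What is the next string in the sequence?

Replace each of the 17 characters of xXdxXdXXXdxXdXxXd in place — XXd xXd X XXd xXd X xXd xXd xXd X XXd xXd X xXd XXd xXd X — and concatenate.

XXdxXdXXXdxXdXxXdxXdxXdXXXdxXdXxXdXXdxXdX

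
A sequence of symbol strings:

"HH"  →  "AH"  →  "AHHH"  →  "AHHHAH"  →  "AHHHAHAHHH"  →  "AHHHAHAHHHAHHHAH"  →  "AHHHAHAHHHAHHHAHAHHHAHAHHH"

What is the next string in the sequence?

From term 3 onward, concatenate the last term with the second-to-last: AH·HH = AHHH, AHHH·AH = AHHHAH, …
Continuing: AHHHAHAHHHAHHHAHAHHHAHAHHH · AHHHAHAHHHAHHHAH gives term 8.

AHHHAHAHHHAHHHAHAHHHAHAHHHAHHHAHAHHHAHHHAH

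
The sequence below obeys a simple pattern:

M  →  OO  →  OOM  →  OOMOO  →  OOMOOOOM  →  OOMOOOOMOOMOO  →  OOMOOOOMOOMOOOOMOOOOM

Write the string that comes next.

OOMOOOOMOOMOOOOMOOOOMOOMOOOOMOOMOO

This is a Fibonacci-style word recurrence s(k) = s(k−1)·s(k−2): e.g. OO·M = OOM.
The next term joins OOMOOOOMOOMOOOOMOOOOM and OOMOOOOMOOMOO.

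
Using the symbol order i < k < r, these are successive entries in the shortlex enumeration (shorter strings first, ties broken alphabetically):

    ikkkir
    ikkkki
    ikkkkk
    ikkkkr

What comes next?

ikkkri

Find the rightmost character of ikkkkr below r, bump it to the next letter, and reset everything to its right to i.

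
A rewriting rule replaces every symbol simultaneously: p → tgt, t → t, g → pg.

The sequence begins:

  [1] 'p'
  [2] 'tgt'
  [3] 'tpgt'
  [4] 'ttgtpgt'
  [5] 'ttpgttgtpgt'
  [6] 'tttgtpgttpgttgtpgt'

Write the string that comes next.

Applying the rule to each of the 18 symbols of tttgtpgttpgttgtpgt gives the pieces t t t pg t tgt pg t t tgt pg t t pg t tgt pg t, which concatenate to the answer.

tttpgttgtpgtttgtpgttpgttgtpgt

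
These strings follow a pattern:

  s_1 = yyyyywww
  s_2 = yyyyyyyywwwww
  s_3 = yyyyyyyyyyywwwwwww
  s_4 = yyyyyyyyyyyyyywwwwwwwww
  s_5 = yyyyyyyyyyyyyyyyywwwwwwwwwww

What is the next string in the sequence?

Reading off run lengths: y runs 5, 8, 11, 14, 17; w runs 3, 5, 7, 9, 11 — each is linear in n (n = 1, 2, …).
At n = 6 the blocks have lengths 20, 13.

yyyyyyyyyyyyyyyyyyyywwwwwwwwwwwww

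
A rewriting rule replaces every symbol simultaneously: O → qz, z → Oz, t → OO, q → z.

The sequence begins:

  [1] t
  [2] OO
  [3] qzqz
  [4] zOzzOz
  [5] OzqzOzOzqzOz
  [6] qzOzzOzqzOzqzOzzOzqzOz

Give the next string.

Replace each of the 22 characters of qzOzzOzqzOzqzOzzOzqzOz in place — z Oz qz Oz Oz qz Oz z Oz qz Oz z Oz qz Oz Oz qz Oz z Oz qz Oz — and concatenate.

zOzqzOzOzqzOzzOzqzOzzOzqzOzOzqzOzzOzqzOz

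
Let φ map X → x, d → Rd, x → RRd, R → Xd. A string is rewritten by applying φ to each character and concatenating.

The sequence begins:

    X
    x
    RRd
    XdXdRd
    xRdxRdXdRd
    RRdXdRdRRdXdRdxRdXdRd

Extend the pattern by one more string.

XdXdRdxRdXdRdXdXdRdxRdXdRdRRdXdRdxRdXdRd

Replace each of the 21 characters of RRdXdRdRRdXdRdxRdXdRd in place — Xd Xd Rd x Rd Xd Rd Xd Xd Rd x Rd Xd Rd RRd Xd Rd x Rd Xd Rd — and concatenate.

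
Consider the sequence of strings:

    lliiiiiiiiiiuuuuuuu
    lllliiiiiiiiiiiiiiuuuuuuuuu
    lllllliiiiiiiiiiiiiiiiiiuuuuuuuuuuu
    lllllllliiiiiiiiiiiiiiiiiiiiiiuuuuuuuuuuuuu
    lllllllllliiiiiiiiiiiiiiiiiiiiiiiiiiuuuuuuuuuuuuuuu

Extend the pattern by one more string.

Each string has the form l^{2n-2} i^{4n+2} u^{2n+3}, where the shown terms are n = 2, 3, 4, 5, 6.
At n = 7 the blocks have lengths 12, 30, 17.

lllllllllllliiiiiiiiiiiiiiiiiiiiiiiiiiiiiiuuuuuuuuuuuuuuuuu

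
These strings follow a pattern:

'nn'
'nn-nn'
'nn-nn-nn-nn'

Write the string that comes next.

Every step duplicates the string with '-' between the halves.
One more doubling of nn-nn-nn-nn gives the answer.

nn-nn-nn-nn-nn-nn-nn-nn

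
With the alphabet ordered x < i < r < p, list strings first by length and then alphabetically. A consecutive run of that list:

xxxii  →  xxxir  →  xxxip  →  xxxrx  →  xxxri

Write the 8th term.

Continuing the enumeration 3 steps past xxxri: xxxri → xxxrr → xxxrp → (answer).

xxxpx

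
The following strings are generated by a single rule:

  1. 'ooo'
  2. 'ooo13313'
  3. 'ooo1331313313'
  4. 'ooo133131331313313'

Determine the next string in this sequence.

ooo13313133131331313313

The strings grow by a fixed suffix 13313 each time.
So the next term is ooo133131331313313·13313.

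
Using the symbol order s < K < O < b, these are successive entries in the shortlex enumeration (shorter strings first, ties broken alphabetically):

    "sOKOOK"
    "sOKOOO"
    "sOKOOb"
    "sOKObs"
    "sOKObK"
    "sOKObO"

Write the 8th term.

Advancing 2 positions from sOKObO through sOKObO → sOKObb reaches term 8.

sOKbss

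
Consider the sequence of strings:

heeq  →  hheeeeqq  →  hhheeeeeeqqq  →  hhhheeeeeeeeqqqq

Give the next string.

Each string has the form h^{n} e^{2n} q^{n} (n = 1, 2, …).
At n = 5 the blocks have lengths 5, 10, 5.

hhhhheeeeeeeeeeqqqqq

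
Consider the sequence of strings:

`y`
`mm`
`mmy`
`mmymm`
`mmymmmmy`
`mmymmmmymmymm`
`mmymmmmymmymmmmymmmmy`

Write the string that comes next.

mmymmmmymmymmmmymmmmymmymmmmymmymm

This is a Fibonacci-style word recurrence s(k) = s(k−1)·s(k−2): e.g. mm·y = mmy.
So term 8 is mmymmmmymmymmmmymmmmy·mmymmmmymmymm.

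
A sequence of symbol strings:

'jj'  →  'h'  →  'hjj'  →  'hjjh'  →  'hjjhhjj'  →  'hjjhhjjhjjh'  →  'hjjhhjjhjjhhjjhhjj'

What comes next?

From term 3 onward, concatenate the last term with the second-to-last: h·jj = hjj, hjj·h = hjjh, …
Continuing: hjjhhjjhjjhhjjhhjj · hjjhhjjhjjh gives term 8.

hjjhhjjhjjhhjjhhjjhjjhhjjhjjh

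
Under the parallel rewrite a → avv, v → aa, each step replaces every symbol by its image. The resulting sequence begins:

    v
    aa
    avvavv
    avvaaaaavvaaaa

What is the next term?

Applying the rule to each of the 14 symbols of avvaaaaavvaaaa gives the pieces avv aa aa avv avv avv avv avv aa aa avv avv avv avv, which concatenate to the answer.

avvaaaaavvavvavvavvavvaaaaavvavvavvavv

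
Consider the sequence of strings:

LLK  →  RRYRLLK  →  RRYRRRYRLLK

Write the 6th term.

RRYRRRYRRRYRRRYRRRYRLLK

The strings grow by a fixed prefix RRYR each time.
From RRYRRRYRLLK, 3 further steps: RRYRRRYRLLK → RRYRRRYRRRYRLLK → RRYRRRYRRRYRRRYRLLK → (answer).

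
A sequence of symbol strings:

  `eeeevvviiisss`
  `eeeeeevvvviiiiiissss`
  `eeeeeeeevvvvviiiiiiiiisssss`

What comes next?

eeeeeeeeeevvvvvviiiiiiiiiiiissssss

The n-th term is 2n+2 e's then n+2 v's then 3n i's then n+2 s's (n = 1, 2, …).
For the next term, n = 4, so the run lengths are 10, 6, 12, 6.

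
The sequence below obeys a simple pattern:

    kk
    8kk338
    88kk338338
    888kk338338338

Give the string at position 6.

Each term wraps the previous one in 8 on the left and 338 on the right.
From 888kk338338338, 2 further steps: 888kk338338338 → 8888kk338338338338 → (answer).

88888kk338338338338338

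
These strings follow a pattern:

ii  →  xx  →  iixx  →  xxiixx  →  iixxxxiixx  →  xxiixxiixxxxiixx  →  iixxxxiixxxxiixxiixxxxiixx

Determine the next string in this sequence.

xxiixxiixxxxiixxiixxxxiixxxxiixxiixxxxiixx

From term 3 onward, concatenate the second-to-last term with the last: ii·xx = iixx, xx·iixx = xxiixx, …
The next term joins xxiixxiixxxxiixx and iixxxxiixxxxiixxiixxxxiixx.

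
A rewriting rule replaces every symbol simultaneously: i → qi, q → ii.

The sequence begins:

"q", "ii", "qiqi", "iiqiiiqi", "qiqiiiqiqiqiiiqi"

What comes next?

Applying the rule to each of the 16 symbols of qiqiiiqiqiqiiiqi gives the pieces ii qi ii qi qi qi ii qi ii qi ii qi qi qi ii qi, which concatenate to the answer.

iiqiiiqiqiqiiiqiiiqiiiqiqiqiiiqi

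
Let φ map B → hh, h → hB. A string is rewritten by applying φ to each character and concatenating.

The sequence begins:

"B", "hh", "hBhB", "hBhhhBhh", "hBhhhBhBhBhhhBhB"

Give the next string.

hBhhhBhBhBhhhBhhhBhhhBhBhBhhhBhh

φ(hBhhhBhBhBhhhBhB) expands symbol-by-symbol to hB hh hB hB hB hh hB hh hB hh hB hB hB hh hB hh; joining the 16 pieces gives the next term.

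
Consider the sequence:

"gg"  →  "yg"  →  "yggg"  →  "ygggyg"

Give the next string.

ygggygyggg

Each term (from the third on) is the previous term followed by the one before it: term 3 = yg·gg = yggg.
So term 5 is ygggyg·yggg.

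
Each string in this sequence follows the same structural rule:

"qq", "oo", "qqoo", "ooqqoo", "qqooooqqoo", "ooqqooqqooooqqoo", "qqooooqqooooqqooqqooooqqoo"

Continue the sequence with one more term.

This is a Fibonacci-style word recurrence s(k) = s(k−2)·s(k−1): e.g. qq·oo = qqoo.
So term 8 is ooqqooqqooooqqoo·qqooooqqooooqqooqqooooqqoo.

ooqqooqqooooqqooqqooooqqooooqqooqqooooqqoo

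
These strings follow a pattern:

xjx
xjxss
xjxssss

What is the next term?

Each term is the previous one with ss appended.
Applying this once more to xjxssss:

xjxssssss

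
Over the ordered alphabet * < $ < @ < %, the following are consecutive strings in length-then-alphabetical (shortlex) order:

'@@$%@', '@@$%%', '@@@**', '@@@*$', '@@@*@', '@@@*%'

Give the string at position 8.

Continuing the enumeration 2 steps past @@@*%: @@@*% → @@@$* → (answer).

@@@$$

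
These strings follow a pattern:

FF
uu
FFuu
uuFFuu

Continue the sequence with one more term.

This is a Fibonacci-style word recurrence s(k) = s(k−2)·s(k−1): e.g. FF·uu = FFuu.
So term 5 is FFuu·uuFFuu.

FFuuuuFFuu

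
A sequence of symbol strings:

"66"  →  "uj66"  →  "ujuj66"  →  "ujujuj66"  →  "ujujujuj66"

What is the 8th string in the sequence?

ujujujujujujuj66

Each term is the previous one with uj prepended.
From ujujujuj66, 3 further steps: ujujujuj66 → ujujujujuj66 → ujujujujujuj66 → (answer).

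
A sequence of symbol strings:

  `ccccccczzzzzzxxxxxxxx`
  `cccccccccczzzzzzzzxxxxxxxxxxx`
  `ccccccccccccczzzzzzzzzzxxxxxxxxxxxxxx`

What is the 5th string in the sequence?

Term n consists of 3n+1 c's, followed by 2n+2 z's, followed by 3n+2 x's, where the shown terms are n = 2, 3, 4.
At n = 6 the blocks have lengths 19, 14, 20.

ccccccccccccccccccczzzzzzzzzzzzzzxxxxxxxxxxxxxxxxxxxx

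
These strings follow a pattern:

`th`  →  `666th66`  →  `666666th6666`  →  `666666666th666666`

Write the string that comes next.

666666666666th66666666

Every step adds 666 to the front and 66 to the end of the previous string.
So the next term is 666·666666666th666666·66.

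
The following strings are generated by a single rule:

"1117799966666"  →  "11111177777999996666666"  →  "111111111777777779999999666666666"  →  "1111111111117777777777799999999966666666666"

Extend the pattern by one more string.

11111111111111177777777777777999999999996666666666666

Reading off run lengths: 1 runs 3, 6, 9, 12; 7 runs 2, 5, 8, 11; 9 runs 3, 5, 7, 9; 6 runs 5, 7, 9, 11 — each is linear in n (n = 1, 2, …).
Setting n = 5 gives 15, 14, 11, 13 characters in each block.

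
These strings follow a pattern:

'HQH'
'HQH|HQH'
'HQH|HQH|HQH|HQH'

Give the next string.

HQH|HQH|HQH|HQH|HQH|HQH|HQH|HQH

Every step duplicates the string with '|' between the halves.
So the next term is two copies of HQH|HQH|HQH|HQH with '|' between the halves.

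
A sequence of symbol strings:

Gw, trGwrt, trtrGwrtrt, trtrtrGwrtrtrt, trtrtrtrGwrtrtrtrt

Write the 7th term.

Every step adds tr to the front and rt to the end of the previous string.
From trtrtrtrGwrtrtrtrt, 2 further steps: trtrtrtrGwrtrtrtrt → trtrtrtrtrGwrtrtrtrtrt → (answer).

trtrtrtrtrtrGwrtrtrtrtrtrt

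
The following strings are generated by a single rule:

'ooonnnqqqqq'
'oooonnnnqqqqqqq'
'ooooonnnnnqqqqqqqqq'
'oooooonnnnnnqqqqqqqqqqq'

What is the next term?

ooooooonnnnnnnqqqqqqqqqqqqq

Reading off run lengths: o runs 3, 4, 5, 6; n runs 3, 4, 5, 6; q runs 5, 7, 9, 11 — each is linear in n, where the shown terms are n = 2, 3, 4, 5.
At n = 6 the blocks have lengths 7, 7, 13.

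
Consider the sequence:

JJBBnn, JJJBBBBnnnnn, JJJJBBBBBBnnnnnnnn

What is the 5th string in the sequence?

JJJJJJBBBBBBBBBBnnnnnnnnnnnnnn

Each string has the form J^{n+1} B^{2n} n^{3n-1} (n = 1, 2, …).
Setting n = 5 gives 6, 10, 14 characters in each block.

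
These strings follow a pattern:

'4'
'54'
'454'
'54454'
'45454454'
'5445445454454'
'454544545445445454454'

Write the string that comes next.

This is a Fibonacci-style word recurrence s(k) = s(k−2)·s(k−1): e.g. 4·54 = 454.
The next term joins 5445445454454 and 454544545445445454454.

5445445454454454544545445445454454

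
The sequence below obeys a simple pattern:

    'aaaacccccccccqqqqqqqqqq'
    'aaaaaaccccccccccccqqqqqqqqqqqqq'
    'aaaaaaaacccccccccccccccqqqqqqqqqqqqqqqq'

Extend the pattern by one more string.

Term n consists of 2n-2 a's, followed by 3n c's, followed by 3n+1 q's, where the shown terms are n = 3, 4, 5.
At n = 6 the blocks have lengths 10, 18, 19.

aaaaaaaaaaccccccccccccccccccqqqqqqqqqqqqqqqqqqq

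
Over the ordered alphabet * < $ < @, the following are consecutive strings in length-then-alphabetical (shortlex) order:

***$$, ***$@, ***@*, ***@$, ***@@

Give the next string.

Find the rightmost character of ***@@ below @, bump it to the next letter, and reset everything to its right to *.

**$**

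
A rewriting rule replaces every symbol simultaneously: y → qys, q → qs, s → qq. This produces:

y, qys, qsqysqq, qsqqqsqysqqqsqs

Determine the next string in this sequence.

φ(qsqqqsqysqqqsqs) expands symbol-by-symbol to qs qq qs qs qs qq qs qys qq qs qs qs qq qs qq; joining the 15 pieces gives the next term.

qsqqqsqsqsqqqsqysqqqsqsqsqqqsqq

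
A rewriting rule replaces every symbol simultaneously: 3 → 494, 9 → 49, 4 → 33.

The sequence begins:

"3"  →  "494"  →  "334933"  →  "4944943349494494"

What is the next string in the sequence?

φ(4944943349494494) expands symbol-by-symbol to 33 49 33 33 49 33 494 494 33 49 33 49 33 33 49 33; joining the 16 pieces gives the next term.

3349333349334944943349334933334933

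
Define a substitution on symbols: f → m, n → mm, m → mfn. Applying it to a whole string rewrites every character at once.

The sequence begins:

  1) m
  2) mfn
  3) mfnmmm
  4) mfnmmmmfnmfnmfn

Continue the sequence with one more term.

Rewriting the 15 symbols of mfnmmmmfnmfnmfn one by one yields mfn m mm mfn mfn mfn mfn m mm mfn m mm mfn m mm; concatenated:

mfnmmmmfnmfnmfnmfnmmmmfnmmmmfnmmm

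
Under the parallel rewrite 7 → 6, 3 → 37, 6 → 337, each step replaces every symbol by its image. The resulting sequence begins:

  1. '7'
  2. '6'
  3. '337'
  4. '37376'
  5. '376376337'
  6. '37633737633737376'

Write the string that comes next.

Applying the rule to each of the 17 symbols of 37633737633737376 gives the pieces 37 6 337 37 37 6 37 6 337 37 37 6 37 6 37 6 337, which concatenate to the answer.

3763373737637633737376376376337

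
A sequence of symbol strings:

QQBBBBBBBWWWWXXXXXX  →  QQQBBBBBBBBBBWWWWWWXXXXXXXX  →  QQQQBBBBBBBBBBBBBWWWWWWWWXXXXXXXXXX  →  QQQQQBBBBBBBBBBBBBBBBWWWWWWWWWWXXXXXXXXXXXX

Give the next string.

The n-th term is n Q's then 3n+1 B's then 2n W's then 2n+2 X's, where the shown terms are n = 2, 3, 4, 5.
For the next term, n = 6, so the run lengths are 6, 19, 12, 14.

QQQQQQBBBBBBBBBBBBBBBBBBBWWWWWWWWWWWWXXXXXXXXXXXXXX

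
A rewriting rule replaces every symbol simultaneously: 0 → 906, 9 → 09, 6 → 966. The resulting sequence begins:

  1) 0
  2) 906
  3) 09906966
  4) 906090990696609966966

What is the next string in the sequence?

φ(906090990696609966966) expands symbol-by-symbol to 09 906 966 906 09 906 09 09 906 966 09 966 966 906 09 09 966 966 09 966 966; joining the 21 pieces gives the next term.

0990696690609906090990696609966966906090996696609966966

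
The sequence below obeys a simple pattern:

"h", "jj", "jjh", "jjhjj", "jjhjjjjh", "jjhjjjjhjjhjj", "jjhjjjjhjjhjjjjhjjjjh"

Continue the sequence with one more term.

From term 3 onward, concatenate the last term with the second-to-last: jj·h = jjh, jjh·jj = jjhjj, …
The next term joins jjhjjjjhjjhjjjjhjjjjh and jjhjjjjhjjhjj.

jjhjjjjhjjhjjjjhjjjjhjjhjjjjhjjhjj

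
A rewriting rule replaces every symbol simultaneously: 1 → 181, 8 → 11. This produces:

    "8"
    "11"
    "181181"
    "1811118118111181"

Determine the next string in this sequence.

18111181181181181111811811118118118118111181

φ(1811118118111181) expands symbol-by-symbol to 181 11 181 181 181 181 11 181 181 11 181 181 181 181 11 181; joining the 16 pieces gives the next term.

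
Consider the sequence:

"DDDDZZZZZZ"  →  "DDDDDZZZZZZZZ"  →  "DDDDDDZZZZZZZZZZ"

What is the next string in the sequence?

The n-th term is n+1 D's then 2n Z's, where the shown terms are n = 3, 4, 5.
Setting n = 6 gives 7, 12 characters in each block.

DDDDDDDZZZZZZZZZZZZ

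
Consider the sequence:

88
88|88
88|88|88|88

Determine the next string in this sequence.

Every step duplicates the string with '|' between the halves.
Doubling 88|88|88|88 with '|' between the halves:

88|88|88|88|88|88|88|88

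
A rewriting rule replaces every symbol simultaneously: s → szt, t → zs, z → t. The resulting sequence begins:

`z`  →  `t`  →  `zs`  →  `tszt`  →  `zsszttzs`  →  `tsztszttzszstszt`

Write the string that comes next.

Rewriting the 16 symbols of tsztszttzszstszt one by one yields zs szt t zs szt t zs zs t szt t szt zs szt t zs; concatenated:

zsszttzsszttzszstszttsztzsszttzs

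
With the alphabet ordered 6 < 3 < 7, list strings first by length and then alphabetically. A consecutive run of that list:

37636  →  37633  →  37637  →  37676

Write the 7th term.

37366

Advancing 3 positions from 37676 through 37676 → 37673 → 37677 reaches term 7.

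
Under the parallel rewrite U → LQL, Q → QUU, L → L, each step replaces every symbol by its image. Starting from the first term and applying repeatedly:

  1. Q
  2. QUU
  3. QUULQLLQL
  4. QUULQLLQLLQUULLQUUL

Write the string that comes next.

QUULQLLQLLQUULLQUULLQUULQLLQLLLQUULQLLQLL

Replace each of the 19 characters of QUULQLLQLLQUULLQUUL in place — QUU LQL LQL L QUU L L QUU L L QUU LQL LQL L L QUU LQL LQL L — and concatenate.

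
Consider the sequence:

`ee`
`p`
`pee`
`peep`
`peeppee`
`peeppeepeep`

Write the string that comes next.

peeppeepeeppeeppee

Each term (from the third on) is the previous term followed by the one before it: term 3 = p·ee = pee.
The next term joins peeppeepeep and peeppee.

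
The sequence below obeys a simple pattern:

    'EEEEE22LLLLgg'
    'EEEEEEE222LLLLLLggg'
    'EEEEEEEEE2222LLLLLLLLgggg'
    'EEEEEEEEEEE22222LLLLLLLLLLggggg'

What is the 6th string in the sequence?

EEEEEEEEEEEEEEE2222222LLLLLLLLLLLLLLggggggg

Term n consists of 2n+1 E's, followed by n 2's, followed by 2n L's, followed by n g's, where the shown terms are n = 2, 3, 4, 5.
For term 6, n = 7, so the run lengths are 15, 7, 14, 7.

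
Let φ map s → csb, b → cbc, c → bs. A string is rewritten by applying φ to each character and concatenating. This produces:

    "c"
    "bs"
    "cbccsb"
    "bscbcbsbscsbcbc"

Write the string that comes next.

cbccsbbscbcbscbccsbcbccsbbscsbcbcbscbcbs

φ(bscbcbsbscsbcbc) expands symbol-by-symbol to cbc csb bs cbc bs cbc csb cbc csb bs csb cbc bs cbc bs; joining the 15 pieces gives the next term.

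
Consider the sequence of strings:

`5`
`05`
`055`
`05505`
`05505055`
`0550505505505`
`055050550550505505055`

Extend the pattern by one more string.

Each term (from the third on) is the previous term followed by the one before it: term 3 = 05·5 = 055.
The next term joins 055050550550505505055 and 0550505505505.

0550505505505055050550550505505505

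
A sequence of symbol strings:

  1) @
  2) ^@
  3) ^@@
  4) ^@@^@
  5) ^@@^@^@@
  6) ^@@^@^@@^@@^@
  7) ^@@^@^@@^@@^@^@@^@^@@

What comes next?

This is a Fibonacci-style word recurrence s(k) = s(k−1)·s(k−2): e.g. ^@·@ = ^@@.
So term 8 is ^@@^@^@@^@@^@^@@^@^@@·^@@^@^@@^@@^@.

^@@^@^@@^@@^@^@@^@^@@^@@^@^@@^@@^@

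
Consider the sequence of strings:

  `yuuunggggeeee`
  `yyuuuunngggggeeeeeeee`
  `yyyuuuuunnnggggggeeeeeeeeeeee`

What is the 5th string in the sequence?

Reading off run lengths: y runs 1, 2, 3; u runs 3, 4, 5; n runs 1, 2, 3; g runs 4, 5, 6; e runs 4, 8, 12 — each is linear in n (n = 1, 2, …).
For term 5, n = 5, so the run lengths are 5, 7, 5, 8, 20.

yyyyyuuuuuuunnnnnggggggggeeeeeeeeeeeeeeeeeeee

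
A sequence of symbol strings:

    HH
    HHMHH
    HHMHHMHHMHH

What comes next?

Each string is two copies of the previous one joined by 'M'.
Doubling HHMHHMHHMHH with 'M' between the halves:

HHMHHMHHMHHMHHMHHMHHMHH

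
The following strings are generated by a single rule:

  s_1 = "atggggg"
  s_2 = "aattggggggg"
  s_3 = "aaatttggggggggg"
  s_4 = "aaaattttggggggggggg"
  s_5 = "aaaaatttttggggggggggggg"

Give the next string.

aaaaaattttttggggggggggggggg

Reading off run lengths: a runs 1, 2, 3, 4, 5; t runs 1, 2, 3, 4, 5; g runs 5, 7, 9, 11, 13 — each is linear in n, where the shown terms are n = 2, 3, 4, 5, 6.
At n = 7 the blocks have lengths 6, 6, 15.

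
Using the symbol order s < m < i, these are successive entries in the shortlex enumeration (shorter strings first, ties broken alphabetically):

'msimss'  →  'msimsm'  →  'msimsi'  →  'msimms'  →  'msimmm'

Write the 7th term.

Stepping forward 2 times from msimmm: msimmm → msimmi, then the target.

msimis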